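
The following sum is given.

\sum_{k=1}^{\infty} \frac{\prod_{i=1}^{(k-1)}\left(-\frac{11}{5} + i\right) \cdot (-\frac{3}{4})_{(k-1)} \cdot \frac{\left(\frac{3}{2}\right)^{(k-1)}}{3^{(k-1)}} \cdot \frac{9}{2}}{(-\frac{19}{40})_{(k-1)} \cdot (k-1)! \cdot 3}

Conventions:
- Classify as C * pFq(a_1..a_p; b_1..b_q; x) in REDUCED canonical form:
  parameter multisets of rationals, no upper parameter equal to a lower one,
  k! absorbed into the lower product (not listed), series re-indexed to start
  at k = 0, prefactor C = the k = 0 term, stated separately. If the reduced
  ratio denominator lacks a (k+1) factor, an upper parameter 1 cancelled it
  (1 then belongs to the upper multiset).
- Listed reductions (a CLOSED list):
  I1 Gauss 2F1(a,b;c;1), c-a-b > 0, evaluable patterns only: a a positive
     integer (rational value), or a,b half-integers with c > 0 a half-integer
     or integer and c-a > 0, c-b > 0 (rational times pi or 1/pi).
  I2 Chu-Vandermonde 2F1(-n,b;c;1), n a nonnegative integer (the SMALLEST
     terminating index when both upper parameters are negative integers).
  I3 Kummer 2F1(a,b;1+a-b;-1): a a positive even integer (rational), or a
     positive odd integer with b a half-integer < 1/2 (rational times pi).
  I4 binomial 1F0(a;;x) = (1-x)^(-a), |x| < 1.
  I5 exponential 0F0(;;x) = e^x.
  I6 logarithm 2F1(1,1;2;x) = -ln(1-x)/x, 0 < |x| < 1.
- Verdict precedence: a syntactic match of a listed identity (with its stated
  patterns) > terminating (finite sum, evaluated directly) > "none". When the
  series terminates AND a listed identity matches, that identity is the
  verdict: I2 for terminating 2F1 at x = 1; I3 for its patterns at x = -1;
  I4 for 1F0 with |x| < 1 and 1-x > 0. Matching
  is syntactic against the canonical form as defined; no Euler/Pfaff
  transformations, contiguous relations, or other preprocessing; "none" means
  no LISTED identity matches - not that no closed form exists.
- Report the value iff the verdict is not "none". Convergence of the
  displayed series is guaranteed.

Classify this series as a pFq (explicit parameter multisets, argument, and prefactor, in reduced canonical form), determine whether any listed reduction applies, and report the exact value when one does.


Reduced: x = \frac{1}{2}, 2F1, upper = {-\frac{6}{5}, -\frac{3}{4}}, lower = {-\frac{19}{40}}, C = \frac{3}{2}. Verdict: no listed reduction: x = \frac{1}{2} and upper {-\frac{6}{5}, -\frac{3}{4}} fail every I1-I6 pattern.

Structural cue: t_0 = \frac{3}{2} here, and the constant factors (C = 3/2) combine into one prefactor.
Consecutive-term ratio: r(k) = \frac{1}{2} * (k-\frac{6}{5}) (k-\frac{3}{4}) / [(k-\frac{19}{40}) (k+1)] - rational; roots negated = parameters, x = \frac{1}{2}, C = \frac{3}{2}.


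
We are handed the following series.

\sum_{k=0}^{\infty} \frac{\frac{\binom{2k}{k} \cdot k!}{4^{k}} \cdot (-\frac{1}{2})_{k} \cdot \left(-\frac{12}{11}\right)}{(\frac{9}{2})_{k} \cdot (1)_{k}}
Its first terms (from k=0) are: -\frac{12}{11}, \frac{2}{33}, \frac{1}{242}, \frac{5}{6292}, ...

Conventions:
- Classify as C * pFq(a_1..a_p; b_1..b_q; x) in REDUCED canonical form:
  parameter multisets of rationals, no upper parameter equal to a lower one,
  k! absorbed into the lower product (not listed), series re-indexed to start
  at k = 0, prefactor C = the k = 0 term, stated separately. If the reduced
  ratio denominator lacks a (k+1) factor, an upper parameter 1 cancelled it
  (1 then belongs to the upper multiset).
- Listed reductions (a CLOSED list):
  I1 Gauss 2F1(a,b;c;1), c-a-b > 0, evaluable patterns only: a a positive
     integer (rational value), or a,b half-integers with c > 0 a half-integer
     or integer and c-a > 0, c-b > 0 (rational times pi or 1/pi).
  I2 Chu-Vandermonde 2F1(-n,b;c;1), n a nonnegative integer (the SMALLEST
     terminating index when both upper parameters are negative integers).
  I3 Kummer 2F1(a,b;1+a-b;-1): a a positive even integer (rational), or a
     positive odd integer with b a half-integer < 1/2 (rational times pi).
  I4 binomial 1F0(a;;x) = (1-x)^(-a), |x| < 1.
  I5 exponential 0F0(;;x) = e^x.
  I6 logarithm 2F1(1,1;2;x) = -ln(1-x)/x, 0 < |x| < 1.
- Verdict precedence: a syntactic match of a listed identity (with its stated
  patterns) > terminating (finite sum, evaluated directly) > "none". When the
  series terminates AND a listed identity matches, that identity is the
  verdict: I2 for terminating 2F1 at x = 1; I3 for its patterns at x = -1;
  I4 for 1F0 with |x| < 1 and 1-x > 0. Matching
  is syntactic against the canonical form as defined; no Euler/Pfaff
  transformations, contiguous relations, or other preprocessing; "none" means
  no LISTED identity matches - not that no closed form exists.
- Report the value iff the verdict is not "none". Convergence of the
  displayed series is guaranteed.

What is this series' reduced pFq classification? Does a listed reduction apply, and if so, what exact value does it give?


Canonical form: C = -\frac{12}{11} times 2F1 with upper {-\frac{1}{2}, \frac{1}{2}}, lower {\frac{9}{2}}, x = 1. Verdict: this is Gauss's theorem I1 (half-integer case) (x = 1; upper {-\frac{1}{2}, \frac{1}{2}} half-integers, c = \frac{9}{2} in the evaluable pattern). Exact value: \left(-\frac{3675}{11264}\right) \cdot \pi.

Structural cue: x = 1 and C(2k,k) (C = -12/11) equals 4^k (1/2)_k / k!.
Adjacent-term ratio: r(k) = 1 * (k-\frac{1}{2}) (k+\frac{1}{2}) / [(k+\frac{9}{2}) (k+1)] - rational in k, leading ratio 1; with t_0 = -\frac{12}{11}, classification follows.


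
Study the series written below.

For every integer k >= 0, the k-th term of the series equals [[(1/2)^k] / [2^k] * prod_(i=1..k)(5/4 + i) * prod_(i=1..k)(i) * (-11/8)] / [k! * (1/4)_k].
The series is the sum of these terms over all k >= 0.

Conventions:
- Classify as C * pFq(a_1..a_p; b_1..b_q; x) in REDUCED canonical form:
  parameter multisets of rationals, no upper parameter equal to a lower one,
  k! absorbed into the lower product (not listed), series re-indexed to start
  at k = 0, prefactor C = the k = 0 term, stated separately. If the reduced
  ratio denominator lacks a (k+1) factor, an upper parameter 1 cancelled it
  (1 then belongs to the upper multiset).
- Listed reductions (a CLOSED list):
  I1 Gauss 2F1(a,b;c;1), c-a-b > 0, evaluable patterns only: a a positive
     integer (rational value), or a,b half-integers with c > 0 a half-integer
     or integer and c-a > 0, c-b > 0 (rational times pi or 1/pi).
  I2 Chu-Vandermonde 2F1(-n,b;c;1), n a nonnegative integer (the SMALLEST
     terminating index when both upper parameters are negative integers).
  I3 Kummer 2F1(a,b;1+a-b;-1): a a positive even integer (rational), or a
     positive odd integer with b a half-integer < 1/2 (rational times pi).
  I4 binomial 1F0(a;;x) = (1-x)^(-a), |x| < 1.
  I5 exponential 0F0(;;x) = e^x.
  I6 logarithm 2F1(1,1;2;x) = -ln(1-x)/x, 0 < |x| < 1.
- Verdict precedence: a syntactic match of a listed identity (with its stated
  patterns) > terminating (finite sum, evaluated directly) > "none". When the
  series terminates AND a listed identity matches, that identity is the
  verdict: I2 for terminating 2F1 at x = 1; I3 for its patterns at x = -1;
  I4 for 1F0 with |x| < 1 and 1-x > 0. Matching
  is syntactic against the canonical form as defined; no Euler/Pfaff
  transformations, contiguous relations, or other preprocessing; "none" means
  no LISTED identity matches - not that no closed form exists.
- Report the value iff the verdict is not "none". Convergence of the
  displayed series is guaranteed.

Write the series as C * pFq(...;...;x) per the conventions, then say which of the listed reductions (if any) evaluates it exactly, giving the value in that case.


At argument 1/4: a 2F1 with upper {1, 9/4}, lower {1/4}, scaled by C = -11/8. Verdict: none here - no I1-I6 shape fits x = 1/4 with lower {1/4}.

First insight: with t_0 = -11/8, the running product (prefactor -11/8) telescopes to a rising factorial.
Adjacent-term ratio: r(k) = (1/4) * (k+1) (k+9/4) / [(k+1/4) (k+1)] - rational in k, leading ratio (1/4); with t_0 = -11/8, classification follows.


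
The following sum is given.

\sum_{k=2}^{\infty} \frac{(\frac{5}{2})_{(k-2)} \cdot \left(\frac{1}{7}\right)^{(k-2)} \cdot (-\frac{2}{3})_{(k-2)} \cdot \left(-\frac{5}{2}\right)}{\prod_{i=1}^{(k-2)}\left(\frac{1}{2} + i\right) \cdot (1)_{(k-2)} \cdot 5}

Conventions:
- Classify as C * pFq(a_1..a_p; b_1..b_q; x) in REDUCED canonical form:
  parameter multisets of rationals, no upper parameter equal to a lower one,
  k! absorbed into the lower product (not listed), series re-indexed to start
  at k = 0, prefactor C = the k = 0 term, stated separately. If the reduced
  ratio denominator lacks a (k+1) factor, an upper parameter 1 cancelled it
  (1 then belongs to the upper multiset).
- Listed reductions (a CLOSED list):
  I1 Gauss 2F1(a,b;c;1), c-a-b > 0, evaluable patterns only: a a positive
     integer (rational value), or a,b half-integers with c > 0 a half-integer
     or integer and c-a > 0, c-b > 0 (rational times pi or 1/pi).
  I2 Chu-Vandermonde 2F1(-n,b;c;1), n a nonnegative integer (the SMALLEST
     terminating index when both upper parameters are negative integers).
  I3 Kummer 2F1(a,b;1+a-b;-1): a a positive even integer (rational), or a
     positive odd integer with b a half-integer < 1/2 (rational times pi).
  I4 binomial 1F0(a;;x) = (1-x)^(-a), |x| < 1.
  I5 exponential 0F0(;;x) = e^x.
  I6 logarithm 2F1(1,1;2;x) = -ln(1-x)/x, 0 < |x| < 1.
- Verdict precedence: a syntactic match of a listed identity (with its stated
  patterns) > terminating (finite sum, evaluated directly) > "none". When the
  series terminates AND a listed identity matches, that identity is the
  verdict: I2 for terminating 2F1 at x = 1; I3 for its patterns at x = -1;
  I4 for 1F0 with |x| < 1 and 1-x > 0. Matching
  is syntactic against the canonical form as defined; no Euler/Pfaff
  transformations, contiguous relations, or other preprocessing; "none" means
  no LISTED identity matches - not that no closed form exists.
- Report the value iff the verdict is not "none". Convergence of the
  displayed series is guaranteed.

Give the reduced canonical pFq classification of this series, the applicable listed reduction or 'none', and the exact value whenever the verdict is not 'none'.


This is -\frac{1}{2} * 2F1(-\frac{2}{3}, \frac{5}{2}; \frac{3}{2}; \frac{1}{7}) in reduced canonical form. Verdict: none. No listed pattern accepts 2F1(-\frac{2}{3}, \frac{5}{2}; \frac{3}{2}; \frac{1}{7}).

Key observation: t_0 = -\frac{1}{2} here, and the constant factors (C = -1/2) combine into one prefactor.
Step ratio: r(k) = \frac{1}{7} * (k-\frac{2}{3}) (k+\frac{5}{2}) / [(k+\frac{3}{2}) (k+1)] - rational in k. x = \frac{1}{7}; t_0 = -\frac{1}{2}; negate the roots.


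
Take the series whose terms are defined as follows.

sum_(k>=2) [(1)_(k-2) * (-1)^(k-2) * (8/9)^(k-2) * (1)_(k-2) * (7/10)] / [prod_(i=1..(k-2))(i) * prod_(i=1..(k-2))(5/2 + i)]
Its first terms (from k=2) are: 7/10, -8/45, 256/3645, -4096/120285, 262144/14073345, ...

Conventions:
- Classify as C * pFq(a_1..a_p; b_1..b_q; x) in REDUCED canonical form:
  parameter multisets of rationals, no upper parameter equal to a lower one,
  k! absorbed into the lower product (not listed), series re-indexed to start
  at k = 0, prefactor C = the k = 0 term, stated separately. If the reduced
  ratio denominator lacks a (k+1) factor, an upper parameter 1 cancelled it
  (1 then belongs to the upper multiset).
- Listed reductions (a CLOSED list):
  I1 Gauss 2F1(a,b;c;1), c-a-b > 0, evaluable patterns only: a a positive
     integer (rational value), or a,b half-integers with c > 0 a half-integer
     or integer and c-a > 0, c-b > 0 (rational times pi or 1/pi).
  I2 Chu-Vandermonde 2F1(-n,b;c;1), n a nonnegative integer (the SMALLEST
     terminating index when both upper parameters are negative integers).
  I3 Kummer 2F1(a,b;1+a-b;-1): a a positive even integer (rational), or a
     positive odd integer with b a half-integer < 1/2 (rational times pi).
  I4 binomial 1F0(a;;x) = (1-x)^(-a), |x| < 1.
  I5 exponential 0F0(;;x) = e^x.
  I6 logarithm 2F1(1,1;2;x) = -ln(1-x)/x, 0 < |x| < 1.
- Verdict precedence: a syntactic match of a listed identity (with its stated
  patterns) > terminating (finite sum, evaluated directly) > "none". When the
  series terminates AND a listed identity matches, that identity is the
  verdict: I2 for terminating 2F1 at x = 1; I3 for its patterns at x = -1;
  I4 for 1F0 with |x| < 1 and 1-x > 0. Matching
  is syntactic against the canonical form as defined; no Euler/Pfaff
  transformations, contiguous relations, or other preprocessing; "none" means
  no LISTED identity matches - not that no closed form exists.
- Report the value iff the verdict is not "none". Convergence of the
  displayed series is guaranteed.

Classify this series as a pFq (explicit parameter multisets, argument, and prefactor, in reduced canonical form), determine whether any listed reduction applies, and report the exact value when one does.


Prefactor 7/10, argument -8/9: 2F1 with upper {1, 1} over lower {7/2}. Verdict: none. A 2F1 with upper {1, 1} fits none of I1-I6 at x = -8/9; the sum runs forever.

Structural cue: t_0 being 7/10, the product of the first k integers (C = 7/10, x = -8/9) is k!.
Consecutive-term ratio: r(k) = (-8/9) * (k+1) (k+1) / [(k+7/2) (k+1)] - rational in k, leading ratio (-8/9); with t_0 = 7/10, classification follows.


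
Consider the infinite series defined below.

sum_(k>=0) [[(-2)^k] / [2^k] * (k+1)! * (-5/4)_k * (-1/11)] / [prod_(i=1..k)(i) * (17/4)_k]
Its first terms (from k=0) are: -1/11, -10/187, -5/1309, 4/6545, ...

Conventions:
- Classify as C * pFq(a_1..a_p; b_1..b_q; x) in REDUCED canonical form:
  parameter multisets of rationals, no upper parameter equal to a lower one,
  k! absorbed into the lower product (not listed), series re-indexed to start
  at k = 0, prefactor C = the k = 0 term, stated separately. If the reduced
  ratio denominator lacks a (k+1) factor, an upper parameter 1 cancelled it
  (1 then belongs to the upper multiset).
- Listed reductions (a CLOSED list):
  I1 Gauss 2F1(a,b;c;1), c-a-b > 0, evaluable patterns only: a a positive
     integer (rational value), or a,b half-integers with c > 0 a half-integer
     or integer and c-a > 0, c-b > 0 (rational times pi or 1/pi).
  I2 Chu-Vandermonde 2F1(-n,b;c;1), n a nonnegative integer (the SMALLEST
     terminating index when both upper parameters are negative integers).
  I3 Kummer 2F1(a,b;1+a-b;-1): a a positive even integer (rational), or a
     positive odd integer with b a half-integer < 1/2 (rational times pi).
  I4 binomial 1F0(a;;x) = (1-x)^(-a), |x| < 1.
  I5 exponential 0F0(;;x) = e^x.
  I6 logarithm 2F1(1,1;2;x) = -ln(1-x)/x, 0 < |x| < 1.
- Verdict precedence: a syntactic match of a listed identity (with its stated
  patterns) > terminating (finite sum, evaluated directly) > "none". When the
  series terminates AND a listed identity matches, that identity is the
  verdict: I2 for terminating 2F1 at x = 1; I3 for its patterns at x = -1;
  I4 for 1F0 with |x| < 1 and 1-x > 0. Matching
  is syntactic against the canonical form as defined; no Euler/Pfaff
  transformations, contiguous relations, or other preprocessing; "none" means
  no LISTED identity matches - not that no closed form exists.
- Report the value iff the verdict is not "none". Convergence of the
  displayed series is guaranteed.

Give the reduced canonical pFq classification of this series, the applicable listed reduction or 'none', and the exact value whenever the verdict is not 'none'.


With C = -1/11: the canonical form is 2F1(-5/4, 2; 17/4; -1). Verdict (x = -1): Kummer (I3) applies (x = -1; c = 17/4 equals 1+a-b for upper {-5/4, 2}: listed pattern). Sum: -13/88.

Structural cue: from the first term -1/11: the factorial ratio (prefactor -1/11) (k+a-1)!/(a-1)! is a rising factorial (a)_k.
Consecutive-term ratio: r(k) = (-1) * (k-5/4) (k+2) / [(k+17/4) (k+1)] - rational; roots negated = parameters, x = (-1), C = -1/11.


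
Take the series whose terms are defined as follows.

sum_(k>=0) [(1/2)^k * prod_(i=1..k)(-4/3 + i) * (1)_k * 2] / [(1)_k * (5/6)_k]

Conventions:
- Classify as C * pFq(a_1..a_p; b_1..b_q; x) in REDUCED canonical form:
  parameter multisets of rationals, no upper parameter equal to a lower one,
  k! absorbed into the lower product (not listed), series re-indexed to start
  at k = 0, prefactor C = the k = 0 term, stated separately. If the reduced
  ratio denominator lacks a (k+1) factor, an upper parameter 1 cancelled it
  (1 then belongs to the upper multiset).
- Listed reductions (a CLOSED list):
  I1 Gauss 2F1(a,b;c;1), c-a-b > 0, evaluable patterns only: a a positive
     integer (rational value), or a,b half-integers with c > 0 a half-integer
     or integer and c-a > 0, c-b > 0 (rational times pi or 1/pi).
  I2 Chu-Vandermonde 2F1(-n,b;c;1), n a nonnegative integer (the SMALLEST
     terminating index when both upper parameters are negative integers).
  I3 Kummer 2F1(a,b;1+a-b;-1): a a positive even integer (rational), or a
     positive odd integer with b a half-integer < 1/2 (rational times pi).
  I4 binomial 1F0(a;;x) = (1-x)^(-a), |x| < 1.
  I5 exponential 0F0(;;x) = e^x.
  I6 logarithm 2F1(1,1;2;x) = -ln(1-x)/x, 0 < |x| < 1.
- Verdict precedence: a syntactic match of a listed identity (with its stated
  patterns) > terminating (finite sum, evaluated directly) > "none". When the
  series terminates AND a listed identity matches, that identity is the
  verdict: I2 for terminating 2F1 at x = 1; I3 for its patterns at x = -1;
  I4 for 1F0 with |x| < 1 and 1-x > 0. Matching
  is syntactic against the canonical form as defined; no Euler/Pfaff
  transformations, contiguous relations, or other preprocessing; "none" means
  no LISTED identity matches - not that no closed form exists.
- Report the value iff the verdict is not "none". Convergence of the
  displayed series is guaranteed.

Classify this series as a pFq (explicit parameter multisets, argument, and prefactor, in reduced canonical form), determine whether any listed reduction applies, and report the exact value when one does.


Canonical form: C = 2 times 2F1 with upper {-1/3, 1}, lower {5/6}, x = 1/2. Verdict: none - at argument 1/2 the multisets {-1/3, 1} ; {5/6} match no listed identity.

The tell: x = (1/2) and the running product (prefactor 2) telescopes to a rising factorial.
Term ratio: r(k) = (1/2) * (k-1/3) (k+1) / [(k+5/6) (k+1)] - rational; roots negated = parameters, x = (1/2), C = 2.


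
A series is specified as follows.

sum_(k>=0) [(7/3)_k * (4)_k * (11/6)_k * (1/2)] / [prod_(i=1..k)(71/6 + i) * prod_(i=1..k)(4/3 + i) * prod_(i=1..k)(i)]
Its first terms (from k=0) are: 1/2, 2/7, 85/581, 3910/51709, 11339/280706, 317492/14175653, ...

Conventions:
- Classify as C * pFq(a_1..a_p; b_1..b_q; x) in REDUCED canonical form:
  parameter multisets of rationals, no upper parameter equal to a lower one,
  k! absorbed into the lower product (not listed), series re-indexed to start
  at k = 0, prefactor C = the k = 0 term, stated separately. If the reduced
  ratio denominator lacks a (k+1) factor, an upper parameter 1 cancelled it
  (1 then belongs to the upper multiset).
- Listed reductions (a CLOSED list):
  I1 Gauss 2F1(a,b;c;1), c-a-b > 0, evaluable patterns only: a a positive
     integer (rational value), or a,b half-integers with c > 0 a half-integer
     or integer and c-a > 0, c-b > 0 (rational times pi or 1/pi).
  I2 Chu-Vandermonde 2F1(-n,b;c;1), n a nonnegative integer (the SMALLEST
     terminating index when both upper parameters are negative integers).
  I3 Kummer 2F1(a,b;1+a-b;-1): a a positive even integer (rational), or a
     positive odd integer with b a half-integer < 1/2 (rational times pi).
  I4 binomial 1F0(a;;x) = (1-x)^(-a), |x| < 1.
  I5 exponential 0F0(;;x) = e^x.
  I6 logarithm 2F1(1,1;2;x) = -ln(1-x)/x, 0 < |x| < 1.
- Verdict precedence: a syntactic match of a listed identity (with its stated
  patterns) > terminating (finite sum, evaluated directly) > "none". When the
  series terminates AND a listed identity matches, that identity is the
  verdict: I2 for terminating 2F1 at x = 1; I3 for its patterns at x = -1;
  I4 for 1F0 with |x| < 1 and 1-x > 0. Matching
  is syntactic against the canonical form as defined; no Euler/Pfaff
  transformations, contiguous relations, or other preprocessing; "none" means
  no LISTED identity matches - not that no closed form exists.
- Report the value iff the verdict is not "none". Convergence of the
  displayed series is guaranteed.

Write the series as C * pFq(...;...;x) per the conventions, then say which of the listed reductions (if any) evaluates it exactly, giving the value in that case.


This is 1/2 * 2F1(11/6, 4; 77/6; 1) in reduced canonical form. Verdict at x = 1: Gauss's theorem (I1) matches (x = 1: the Gamma ratio telescopes since c-a-b = 7 > 0 and a = 4 in Z>0). Its exact value is 2886221/2612736.

Structural cue: t_0 being 1/2, the lower running product (C = 1/2) is a rising factorial.
Ratio: r(k) = 1 * (k+11/6) (k+4) / [(k+77/6) (k+1)] - rational in k, leading ratio 1; with t_0 = 1/2, classification follows.


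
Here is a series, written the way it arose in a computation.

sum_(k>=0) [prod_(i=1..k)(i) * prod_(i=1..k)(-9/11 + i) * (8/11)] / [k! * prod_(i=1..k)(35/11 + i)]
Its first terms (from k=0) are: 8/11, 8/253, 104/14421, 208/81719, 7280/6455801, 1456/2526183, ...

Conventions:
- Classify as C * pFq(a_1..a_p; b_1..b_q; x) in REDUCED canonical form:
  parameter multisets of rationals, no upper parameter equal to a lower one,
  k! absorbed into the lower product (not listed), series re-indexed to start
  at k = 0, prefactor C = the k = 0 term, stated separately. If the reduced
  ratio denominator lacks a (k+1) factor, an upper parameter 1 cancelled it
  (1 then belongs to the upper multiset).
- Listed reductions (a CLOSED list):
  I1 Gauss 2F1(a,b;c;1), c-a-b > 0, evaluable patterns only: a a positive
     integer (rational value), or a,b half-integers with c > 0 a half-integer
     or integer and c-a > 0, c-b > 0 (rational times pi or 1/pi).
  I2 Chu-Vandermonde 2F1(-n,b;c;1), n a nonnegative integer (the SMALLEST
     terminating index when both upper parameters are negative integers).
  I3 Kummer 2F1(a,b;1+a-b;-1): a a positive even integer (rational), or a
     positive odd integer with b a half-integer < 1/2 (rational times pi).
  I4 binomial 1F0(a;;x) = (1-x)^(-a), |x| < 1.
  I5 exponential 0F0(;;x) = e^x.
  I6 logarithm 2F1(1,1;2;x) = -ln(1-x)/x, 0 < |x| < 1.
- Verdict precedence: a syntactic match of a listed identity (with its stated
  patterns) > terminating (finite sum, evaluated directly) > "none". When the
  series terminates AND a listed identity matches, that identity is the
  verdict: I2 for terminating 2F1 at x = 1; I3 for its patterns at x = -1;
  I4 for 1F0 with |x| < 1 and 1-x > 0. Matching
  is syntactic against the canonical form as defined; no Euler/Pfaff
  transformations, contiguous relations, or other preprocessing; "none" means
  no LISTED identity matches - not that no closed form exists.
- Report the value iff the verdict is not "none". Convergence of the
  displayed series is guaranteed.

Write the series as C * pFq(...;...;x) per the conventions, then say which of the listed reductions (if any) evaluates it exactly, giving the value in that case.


Classification (C = 8/11): 2F1 with upper {2/11, 1}, lower {46/11}, argument x = 1. Verdict: Gauss (I1, integer-parameter pattern) applies (x = 1: the Gamma ratio telescopes since c-a-b = 3 > 0 and a = 1 in Z>0). Sum: 280/363.

Key step: from the first term 8/11: the running product (C = 8/11) telescopes to a rising factorial.
Consecutive-term ratio: r(k) = 1 * (k+2/11) (k+1) / [(k+46/11) (k+1)] ; factor over Q: parameters, x = 1, and C = 8/11.


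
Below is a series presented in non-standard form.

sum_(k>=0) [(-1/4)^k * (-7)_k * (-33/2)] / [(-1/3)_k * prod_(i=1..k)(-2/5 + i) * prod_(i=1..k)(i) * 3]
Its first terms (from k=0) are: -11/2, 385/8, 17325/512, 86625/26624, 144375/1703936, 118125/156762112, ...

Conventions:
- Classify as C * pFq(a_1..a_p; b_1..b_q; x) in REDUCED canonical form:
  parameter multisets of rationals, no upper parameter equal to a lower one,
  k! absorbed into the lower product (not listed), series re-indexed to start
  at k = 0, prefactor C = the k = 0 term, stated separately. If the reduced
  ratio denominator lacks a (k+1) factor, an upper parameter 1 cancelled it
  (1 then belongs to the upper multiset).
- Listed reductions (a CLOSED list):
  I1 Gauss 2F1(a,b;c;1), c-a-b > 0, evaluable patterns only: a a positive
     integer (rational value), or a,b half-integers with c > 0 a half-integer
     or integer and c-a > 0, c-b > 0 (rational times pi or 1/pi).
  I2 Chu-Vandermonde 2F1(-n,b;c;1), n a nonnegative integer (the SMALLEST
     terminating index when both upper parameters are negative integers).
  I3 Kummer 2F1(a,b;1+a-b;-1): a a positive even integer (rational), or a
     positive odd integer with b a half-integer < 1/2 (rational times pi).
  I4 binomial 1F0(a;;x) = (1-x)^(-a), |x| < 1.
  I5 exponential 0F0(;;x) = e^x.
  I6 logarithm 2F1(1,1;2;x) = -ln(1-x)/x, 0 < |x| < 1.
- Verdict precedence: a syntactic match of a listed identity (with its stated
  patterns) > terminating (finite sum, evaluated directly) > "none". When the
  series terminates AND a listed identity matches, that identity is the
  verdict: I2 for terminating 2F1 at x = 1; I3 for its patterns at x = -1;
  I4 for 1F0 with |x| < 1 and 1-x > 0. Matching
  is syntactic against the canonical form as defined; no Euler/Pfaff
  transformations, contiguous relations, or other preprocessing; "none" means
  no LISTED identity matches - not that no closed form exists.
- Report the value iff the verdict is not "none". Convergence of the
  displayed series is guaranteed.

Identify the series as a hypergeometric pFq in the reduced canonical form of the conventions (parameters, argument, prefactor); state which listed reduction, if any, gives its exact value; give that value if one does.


Key step: t_0 = -11/2 here, and the product of the first k integers (prefactor -11/2) is k!.
Ratio: r(k) = (-1/4) * (k-7) / [(k-1/3) (k+3/5) (k+1)] - poly over poly, x = (-1/4) from leading terms; C = -11/2 at k = 0.

Canonical form: C = -11/2 times 1F2 with upper {-7}, lower {-1/3, 3/5}, x = -1/4. Verdict: terminating at k = 7: the factor (-7)_k kills every later term; summing the 8 survivors is exact. Its exact value is 14672450323218911/183860637728768.


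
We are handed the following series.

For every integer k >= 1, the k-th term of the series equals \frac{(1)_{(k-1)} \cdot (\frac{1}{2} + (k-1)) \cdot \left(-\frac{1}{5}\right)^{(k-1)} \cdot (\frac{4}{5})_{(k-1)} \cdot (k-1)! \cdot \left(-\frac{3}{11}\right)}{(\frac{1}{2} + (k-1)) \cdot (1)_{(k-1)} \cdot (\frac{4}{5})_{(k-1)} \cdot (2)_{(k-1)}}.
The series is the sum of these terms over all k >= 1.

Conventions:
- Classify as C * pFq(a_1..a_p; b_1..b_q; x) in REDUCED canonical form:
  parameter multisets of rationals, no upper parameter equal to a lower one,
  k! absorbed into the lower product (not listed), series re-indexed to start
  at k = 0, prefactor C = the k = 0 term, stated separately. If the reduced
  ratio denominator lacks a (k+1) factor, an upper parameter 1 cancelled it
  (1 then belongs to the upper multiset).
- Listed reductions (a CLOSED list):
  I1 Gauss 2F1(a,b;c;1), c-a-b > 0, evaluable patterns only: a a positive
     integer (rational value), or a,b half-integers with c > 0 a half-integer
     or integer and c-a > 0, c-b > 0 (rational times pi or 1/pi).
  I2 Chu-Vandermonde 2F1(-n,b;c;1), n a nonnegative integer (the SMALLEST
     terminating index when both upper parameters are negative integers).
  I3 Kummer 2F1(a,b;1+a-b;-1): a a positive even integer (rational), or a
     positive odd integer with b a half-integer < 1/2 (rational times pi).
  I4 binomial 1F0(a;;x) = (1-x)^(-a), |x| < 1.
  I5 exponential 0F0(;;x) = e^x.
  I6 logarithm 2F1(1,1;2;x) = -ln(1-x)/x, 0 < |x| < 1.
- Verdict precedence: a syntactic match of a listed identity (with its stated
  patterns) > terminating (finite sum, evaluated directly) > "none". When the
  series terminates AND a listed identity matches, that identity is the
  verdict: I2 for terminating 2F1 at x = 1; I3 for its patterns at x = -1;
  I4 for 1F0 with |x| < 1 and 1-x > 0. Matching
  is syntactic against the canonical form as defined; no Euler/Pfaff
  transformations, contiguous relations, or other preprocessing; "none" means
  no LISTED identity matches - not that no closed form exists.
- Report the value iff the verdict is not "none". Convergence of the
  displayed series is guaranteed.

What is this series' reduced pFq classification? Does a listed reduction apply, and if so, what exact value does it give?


This is -\frac{3}{11} * 2F1(1, 1; 2; -\frac{1}{5}) in reduced canonical form. Verdict: logarithm (I6) fires (the logarithm: parameters (1,1;2), x = -\frac{1}{5}). Sum: \left(-\frac{15}{11}\right) \cdot \ln\left(\frac{6}{5}\right).

Structural cue: t_0 being -\frac{3}{11}, (1)_k (C = -3/11) is k! itself.
Consecutive-term ratio: r(k) = -\frac{1}{5} * (k+1) (k+1) / [(k+2) (k+1)] - rational in k, leading ratio -\frac{1}{5}; with t_0 = -\frac{3}{11}, classification follows.


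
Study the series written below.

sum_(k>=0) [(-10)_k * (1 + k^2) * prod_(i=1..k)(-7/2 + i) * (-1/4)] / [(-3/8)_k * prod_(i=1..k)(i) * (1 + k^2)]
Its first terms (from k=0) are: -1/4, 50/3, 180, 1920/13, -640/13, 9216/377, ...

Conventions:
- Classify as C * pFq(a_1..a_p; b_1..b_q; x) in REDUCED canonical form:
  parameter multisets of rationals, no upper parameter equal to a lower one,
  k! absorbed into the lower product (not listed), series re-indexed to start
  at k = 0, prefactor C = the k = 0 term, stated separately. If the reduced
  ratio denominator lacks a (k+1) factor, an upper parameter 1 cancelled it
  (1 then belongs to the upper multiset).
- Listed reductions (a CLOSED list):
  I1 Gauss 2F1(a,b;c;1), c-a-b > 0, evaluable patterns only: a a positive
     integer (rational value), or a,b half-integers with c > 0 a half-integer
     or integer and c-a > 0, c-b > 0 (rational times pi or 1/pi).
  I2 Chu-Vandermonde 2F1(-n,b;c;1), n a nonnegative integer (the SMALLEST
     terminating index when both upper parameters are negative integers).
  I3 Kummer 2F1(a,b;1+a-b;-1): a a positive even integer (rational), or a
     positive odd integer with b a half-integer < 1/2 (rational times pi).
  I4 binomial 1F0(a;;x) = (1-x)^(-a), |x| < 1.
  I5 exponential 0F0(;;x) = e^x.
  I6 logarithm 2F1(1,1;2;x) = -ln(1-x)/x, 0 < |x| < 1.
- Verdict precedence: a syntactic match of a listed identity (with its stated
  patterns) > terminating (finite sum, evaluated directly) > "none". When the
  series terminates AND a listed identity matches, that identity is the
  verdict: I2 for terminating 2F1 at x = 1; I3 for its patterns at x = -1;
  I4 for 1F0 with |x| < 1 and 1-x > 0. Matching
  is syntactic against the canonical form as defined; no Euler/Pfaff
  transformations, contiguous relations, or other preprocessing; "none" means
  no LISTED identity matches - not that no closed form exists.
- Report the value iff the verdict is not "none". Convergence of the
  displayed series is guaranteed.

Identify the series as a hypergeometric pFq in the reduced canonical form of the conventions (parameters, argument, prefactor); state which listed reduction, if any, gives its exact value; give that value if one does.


The series (x = 1) is 2F1: upper {-10, -5/2}, lower {-3/8}, prefactor -1/4. Verdict: the Chu-Vandermonde identity I2 matches (terminating 2F1 at x = 1 with n = 10, b = -5/2, c = -3/8). Sum: 99375935505/319148828.

The tell: from the first term -1/4: striking the common factor k^2 + 1 reduces the term (prefactor -1/4).
Consecutive-term ratio: r(k) = 1 * (k-10) (k-5/2) / [(k-3/8) (k+1)] - rational; roots negated = parameters, x = 1, C = -1/4.


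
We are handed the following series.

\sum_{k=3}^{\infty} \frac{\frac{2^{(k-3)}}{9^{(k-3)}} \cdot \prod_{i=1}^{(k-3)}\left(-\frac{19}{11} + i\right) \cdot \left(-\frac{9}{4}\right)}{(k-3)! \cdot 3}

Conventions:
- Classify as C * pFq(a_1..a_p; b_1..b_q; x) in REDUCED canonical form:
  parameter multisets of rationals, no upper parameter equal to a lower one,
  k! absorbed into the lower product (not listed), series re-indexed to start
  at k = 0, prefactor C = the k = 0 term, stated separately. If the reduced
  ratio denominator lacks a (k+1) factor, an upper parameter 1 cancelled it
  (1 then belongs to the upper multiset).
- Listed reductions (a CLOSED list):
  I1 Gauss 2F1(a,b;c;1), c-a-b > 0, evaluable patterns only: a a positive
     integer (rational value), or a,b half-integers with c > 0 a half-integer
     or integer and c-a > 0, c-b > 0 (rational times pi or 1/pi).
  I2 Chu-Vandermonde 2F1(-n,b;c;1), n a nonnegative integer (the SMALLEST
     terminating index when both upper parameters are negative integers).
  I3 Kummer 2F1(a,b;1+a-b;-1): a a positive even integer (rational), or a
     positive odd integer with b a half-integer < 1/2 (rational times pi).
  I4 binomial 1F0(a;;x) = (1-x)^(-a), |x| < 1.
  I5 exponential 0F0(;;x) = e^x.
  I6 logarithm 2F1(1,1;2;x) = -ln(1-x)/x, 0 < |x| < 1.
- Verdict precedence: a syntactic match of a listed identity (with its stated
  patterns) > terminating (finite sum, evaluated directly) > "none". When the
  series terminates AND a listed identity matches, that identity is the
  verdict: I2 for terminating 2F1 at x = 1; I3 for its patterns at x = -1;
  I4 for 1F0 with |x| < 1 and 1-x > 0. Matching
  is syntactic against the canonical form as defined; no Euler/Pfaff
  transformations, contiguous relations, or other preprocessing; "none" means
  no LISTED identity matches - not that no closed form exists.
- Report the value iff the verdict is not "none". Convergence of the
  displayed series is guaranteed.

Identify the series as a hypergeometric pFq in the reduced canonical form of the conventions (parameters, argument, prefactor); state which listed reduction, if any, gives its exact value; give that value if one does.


x = \frac{2}{9} here; the reduced form reads 1F0, upper {-\frac{8}{11}}, lower {-}, C = -\frac{3}{4}. Verdict: the I4 binomial reduction applies (the 1F0 binomial series: exponent 8/11, x = \frac{2}{9}). Hence: \left(-\frac{3}{4}\right) \cdot \left(\frac{7}{9}\right)^{\frac{8}{11}}.

First insight: from the first term -\frac{3}{4}: the two geometric factors (prefactor -3/4) combine into one argument.
Adjacent-term ratio: r(k) = \frac{2}{9} * (k-\frac{8}{11}) / [(k+1)] - rational in k, leading ratio \frac{2}{9}; with t_0 = -\frac{3}{4}, classification follows.


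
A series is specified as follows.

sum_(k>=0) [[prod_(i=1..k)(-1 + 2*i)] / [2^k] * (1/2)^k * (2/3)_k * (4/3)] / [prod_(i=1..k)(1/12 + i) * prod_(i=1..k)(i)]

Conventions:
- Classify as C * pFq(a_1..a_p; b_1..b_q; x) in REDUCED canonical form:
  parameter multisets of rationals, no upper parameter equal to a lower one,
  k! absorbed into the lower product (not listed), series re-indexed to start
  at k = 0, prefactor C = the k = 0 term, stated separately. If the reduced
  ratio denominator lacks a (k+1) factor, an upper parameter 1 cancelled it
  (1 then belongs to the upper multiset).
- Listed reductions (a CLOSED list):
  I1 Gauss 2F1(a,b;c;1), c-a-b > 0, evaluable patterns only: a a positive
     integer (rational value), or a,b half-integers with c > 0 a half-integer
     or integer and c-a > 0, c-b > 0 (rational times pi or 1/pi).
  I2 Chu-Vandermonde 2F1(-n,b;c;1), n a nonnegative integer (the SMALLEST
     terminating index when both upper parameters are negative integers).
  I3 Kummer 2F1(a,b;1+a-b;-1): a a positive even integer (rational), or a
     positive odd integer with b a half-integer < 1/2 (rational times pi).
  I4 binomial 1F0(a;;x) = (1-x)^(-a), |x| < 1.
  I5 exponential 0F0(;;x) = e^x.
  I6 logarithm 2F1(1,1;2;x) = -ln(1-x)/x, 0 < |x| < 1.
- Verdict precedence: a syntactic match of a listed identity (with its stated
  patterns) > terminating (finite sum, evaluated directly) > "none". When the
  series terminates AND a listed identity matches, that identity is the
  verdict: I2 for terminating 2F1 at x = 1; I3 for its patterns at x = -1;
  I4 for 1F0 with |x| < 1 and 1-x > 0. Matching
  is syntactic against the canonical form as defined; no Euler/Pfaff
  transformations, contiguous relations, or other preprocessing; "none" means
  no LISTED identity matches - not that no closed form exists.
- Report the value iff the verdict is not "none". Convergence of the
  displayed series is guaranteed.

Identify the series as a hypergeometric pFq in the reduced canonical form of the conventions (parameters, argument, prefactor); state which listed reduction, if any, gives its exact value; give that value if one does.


With C = 4/3: the canonical form is 2F1(1/2, 2/3; 13/12; 1/2). Verdict: none (x = 1/2): each listed identity misses the multisets {1/2, 2/3} ; {13/12}.

Key observation: x = (1/2) and the product of the first k integers (C = 4/3, x = 1/2) is k!.
Ratio: r(k) = (1/2) * (k+1/2) (k+2/3) / [(k+13/12) (k+1)] - rational in k. x = (1/2); t_0 = 4/3; negate the roots.


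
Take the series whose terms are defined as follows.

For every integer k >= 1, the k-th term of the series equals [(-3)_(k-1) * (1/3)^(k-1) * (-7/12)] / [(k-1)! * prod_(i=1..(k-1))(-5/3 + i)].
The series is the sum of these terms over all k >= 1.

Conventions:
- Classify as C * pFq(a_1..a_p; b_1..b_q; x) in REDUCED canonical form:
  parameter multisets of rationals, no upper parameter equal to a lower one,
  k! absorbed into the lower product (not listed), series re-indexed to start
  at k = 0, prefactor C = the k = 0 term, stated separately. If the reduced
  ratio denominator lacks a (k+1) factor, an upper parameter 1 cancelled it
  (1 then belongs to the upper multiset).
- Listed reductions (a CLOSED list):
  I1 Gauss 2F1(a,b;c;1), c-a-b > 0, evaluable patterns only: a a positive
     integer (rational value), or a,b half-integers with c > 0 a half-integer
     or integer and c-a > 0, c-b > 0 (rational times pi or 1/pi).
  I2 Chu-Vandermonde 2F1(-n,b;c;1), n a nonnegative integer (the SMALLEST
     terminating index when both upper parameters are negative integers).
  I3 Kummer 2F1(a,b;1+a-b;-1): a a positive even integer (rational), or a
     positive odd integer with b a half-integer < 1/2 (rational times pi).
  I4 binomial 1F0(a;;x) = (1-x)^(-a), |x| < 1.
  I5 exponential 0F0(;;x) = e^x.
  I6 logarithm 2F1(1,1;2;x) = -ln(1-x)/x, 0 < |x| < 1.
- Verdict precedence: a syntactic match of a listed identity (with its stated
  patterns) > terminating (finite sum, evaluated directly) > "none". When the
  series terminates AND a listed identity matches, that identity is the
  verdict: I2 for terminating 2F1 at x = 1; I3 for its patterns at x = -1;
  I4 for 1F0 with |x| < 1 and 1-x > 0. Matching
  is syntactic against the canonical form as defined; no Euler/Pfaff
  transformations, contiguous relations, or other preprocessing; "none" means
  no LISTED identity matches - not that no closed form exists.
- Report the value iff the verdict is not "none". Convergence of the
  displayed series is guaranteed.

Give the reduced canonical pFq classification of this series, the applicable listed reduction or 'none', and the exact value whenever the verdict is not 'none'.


Classification (C = -7/12): 1F1 with upper {-3}, lower {-2/3}, argument x = 1/3. Verdict: terminating. (-3)_k vanishes past k = 3, leaving a 4-term sum, computed directly. Value: -21/32.

Structural cue: from the first term -7/12: the lower running product (C = -7/12, x = 1/3) is a rising factorial.
Consecutive-term ratio: r(k) = (1/3) * (k-3) / [(k-2/3) (k+1)] - rational in k. x = (1/3); t_0 = -7/12; negate the roots.


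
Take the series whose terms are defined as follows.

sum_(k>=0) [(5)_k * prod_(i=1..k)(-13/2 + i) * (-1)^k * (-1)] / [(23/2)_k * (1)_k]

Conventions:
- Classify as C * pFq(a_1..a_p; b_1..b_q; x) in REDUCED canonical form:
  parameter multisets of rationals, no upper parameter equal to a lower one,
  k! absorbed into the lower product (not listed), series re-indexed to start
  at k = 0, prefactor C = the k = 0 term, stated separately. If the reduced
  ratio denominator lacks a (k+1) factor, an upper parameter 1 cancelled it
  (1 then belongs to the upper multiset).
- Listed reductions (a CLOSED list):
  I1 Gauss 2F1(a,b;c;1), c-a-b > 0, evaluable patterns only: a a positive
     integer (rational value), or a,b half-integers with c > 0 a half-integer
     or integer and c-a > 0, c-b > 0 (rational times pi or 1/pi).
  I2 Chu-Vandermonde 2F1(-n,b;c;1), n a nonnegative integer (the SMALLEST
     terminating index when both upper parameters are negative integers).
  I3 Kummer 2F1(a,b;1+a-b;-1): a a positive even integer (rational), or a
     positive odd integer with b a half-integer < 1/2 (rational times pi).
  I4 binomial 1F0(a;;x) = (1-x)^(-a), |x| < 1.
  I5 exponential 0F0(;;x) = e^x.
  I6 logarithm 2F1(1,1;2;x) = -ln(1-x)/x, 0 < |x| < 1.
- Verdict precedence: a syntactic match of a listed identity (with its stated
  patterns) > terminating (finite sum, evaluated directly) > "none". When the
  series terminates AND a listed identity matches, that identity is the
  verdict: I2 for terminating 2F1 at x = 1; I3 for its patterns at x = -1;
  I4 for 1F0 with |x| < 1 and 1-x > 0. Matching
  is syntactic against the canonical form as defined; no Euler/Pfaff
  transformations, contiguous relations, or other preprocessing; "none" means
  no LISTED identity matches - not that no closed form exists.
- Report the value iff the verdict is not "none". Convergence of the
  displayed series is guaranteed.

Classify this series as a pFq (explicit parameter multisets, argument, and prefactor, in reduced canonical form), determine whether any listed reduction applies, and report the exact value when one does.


Reduced: x = -1, 2F1, upper = {-11/2, 5}, lower = {23/2}, C = -1. Verdict: the Kummer evaluation I3 fires (x = -1; c = 23/2 equals 1+a-b for upper {-11/2, 5}: listed pattern). Sum: (-43648605/16777216) * pi.

First insight: with t_0 = -1, (1)_k (prefactor -1) is k! itself.
Consecutive-term ratio: r(k) = (-1) * (k-11/2) (k+5) / [(k+23/2) (k+1)] - rational; roots negated = parameters, x = (-1), C = -1.
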